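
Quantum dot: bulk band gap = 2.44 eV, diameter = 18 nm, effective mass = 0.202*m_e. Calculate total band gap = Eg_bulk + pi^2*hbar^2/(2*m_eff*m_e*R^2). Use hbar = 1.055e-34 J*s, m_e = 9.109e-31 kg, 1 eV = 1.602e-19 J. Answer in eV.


Radius R = 18/2 nm = 9e-09 m
Confinement energy dE = pi^2 * hbar^2 / (2 * m_eff * m_e * R^2)
dE = pi^2 * (1.055e-34)^2 / (2 * 0.202 * 9.109e-31 * (9e-09)^2) J, divided by 1.602e-19 J/eV
dE = 0.023 eV
Total band gap = E_g(bulk) + dE = 2.44 + 0.023 = 2.463 eV

2.463


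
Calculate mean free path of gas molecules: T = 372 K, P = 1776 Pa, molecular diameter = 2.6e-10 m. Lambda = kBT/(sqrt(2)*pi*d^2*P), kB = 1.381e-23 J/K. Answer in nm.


Mean free path: lambda = kB*T / (sqrt(2) * pi * d^2 * P)
lambda = 1.381e-23 * 372 / (sqrt(2) * pi * (2.6e-10)^2 * 1776)
lambda = 9.63124e-06 m
lambda = 9631.24 nm

9631.24


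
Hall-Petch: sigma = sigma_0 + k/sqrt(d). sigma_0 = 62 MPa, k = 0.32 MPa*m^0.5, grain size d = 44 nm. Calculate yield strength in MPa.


d = 44 nm = 4.4e-08 m
sqrt(d) = 0.0002097618
Hall-Petch contribution = k / sqrt(d) = 0.32 / 0.0002097618 = 1525.5 MPa
sigma = sigma_0 + k/sqrt(d) = 62 + 1525.5 = 1587.5 MPa

1587.5


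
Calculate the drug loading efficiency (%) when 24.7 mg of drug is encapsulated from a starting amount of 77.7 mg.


Drug loading efficiency = (drug loaded / drug initial) * 100
DLE = 24.7 / 77.7 * 100
DLE = 0.3179 * 100
DLE = 31.79%

31.79


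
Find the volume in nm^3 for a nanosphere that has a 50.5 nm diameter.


Radius r = 50.5/2 = 25.25 nm
Volume V = (4/3) * pi * r^3
V = (4/3) * pi * (25.25)^3
V = 67433.04 nm^3

67433.04


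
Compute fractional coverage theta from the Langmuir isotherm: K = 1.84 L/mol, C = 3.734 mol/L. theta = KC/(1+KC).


Langmuir isotherm: theta = K*C / (1 + K*C)
K*C = 1.84 * 3.734 = 6.87056
theta = 6.87056 / (1 + 6.87056) = 6.87056 / 7.87056
theta = 0.8729

0.8729


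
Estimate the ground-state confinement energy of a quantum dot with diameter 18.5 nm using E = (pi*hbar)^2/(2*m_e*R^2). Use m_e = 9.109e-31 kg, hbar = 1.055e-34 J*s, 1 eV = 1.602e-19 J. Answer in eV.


Radius R = 18.5/2 = 9.25 nm = 9.25e-09 m
E = (pi * 1.055e-34)^2 / (2 * 9.109e-31 * (9.25e-09)^2)
E(J) = 7.04726e-22
E = E(J) / 1.602e-19 = 0.0044 eV

0.0044


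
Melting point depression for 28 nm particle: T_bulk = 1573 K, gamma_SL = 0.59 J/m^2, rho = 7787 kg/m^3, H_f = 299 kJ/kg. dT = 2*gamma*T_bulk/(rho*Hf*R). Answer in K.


Radius R = 28/2 = 14 nm = 1.4e-08 m
Convert H_f = 299 kJ/kg = 299000 J/kg
dT = 2 * gamma_SL * T_bulk / (rho * H_f * R)
dT = 2 * 0.59 * 1573 / (7787 * 299000 * 1.4e-08)
dT = 56.9 K

56.9


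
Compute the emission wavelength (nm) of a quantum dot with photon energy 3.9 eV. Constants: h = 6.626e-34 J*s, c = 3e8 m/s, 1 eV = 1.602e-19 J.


Convert energy: E = 3.9 eV = 3.9 * 1.602e-19 = 6.2478e-19 J
lambda = h*c / E = 6.626e-34 * 3e8 / 6.2478e-19
lambda = 3.1816e-07 m = 318.2 nm

318.2


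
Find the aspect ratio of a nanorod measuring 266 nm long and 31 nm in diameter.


Aspect ratio AR = length / diameter
AR = 266 / 31
AR = 8.58

8.58


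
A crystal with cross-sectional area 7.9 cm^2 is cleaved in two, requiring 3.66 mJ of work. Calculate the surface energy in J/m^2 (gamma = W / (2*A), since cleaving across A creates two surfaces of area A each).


Convert: A = 7.9 cm^2 = 0.00079 m^2, W = 3.66 mJ = 0.00366 J
Cleaving exposes two faces of area A, so total new surface = 2*A and gamma = W / (2*A)
gamma = 0.00366 / (2 * 0.00079)
gamma = 2.316 J/m^2

2.316


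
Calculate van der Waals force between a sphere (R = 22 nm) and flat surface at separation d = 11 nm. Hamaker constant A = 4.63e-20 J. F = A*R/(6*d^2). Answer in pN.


Convert to SI: R = 22 nm = 2.2e-08 m, d = 11 nm = 1.1e-08 m
F = A * R / (6 * d^2)
F = 4.63e-20 * 2.2e-08 / (6 * (1.1e-08)^2)
F = 1.40303e-12 N = 1.403 pN

1.403


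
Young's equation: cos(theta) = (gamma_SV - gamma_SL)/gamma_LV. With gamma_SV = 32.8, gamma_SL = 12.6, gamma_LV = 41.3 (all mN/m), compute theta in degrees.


cos(theta) = (gamma_SV - gamma_SL) / gamma_LV
cos(theta) = (32.8 - 12.6) / 41.3
cos(theta) = 0.489104
theta = arccos(0.489104) = 60.72 degrees

60.72


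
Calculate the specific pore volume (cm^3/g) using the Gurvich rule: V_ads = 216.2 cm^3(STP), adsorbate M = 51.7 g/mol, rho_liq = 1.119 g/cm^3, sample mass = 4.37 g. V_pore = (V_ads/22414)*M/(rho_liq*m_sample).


Moles adsorbed n = V_ads / 22414 = 216.2 / 22414 = 9.645757e-03 mol
Liquid volume V_liq = n * M / rho_liq = 9.645757e-03 * 51.7 / 1.119 = 0.44565 cm^3
Specific pore volume V_pore = V_liq / m_sample = 0.44565 / 4.37
V_pore = 0.102 cm^3/g

0.102


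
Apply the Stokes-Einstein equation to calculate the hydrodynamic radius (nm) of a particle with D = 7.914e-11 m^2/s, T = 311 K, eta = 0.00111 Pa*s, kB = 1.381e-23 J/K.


Stokes-Einstein: R = kB*T / (6*pi*eta*D)
R = 1.381e-23 * 311 / (6 * pi * 0.00111 * 7.914e-11)
R = 2.59378e-09 m = 2.59 nm

2.59


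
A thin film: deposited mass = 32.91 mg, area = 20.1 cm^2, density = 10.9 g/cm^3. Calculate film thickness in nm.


Convert: m = 32.91 mg = 3.2910e-05 kg, A = 20.1 cm^2 = 2.0100e-03 m^2, rho = 10.9 g/cm^3 = 10900 kg/m^3
t = m / (A * rho)
t = 3.2910e-05 / (2.0100e-03 * 10900)
t = 1.5021e-06 m = 1502.1 nm

1502.1


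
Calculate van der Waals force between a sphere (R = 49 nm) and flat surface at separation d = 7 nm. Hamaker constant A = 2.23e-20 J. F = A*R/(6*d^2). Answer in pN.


Convert to SI: R = 49 nm = 4.9e-08 m, d = 7 nm = 7e-09 m
F = A * R / (6 * d^2)
F = 2.23e-20 * 4.9e-08 / (6 * (7e-09)^2)
F = 3.71667e-12 N = 3.717 pN

3.717


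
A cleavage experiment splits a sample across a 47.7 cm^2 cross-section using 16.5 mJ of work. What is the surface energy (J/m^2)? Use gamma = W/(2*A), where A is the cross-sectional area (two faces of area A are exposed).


Convert: A = 47.7 cm^2 = 0.00477 m^2, W = 16.5 mJ = 0.0165 J
Cleaving exposes two faces of area A, so total new surface = 2*A and gamma = W / (2*A)
gamma = 0.0165 / (2 * 0.00477)
gamma = 1.73 J/m^2

1.73


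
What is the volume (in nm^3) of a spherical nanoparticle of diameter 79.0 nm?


Radius r = 79.0/2 = 39.5 nm
Volume V = (4/3) * pi * r^3
V = (4/3) * pi * (39.5)^3
V = 258154.62 nm^3

258154.62


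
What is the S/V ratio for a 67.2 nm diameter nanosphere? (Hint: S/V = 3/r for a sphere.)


Radius r = 67.2/2 = 33.6 nm
S/V = 3 / r = 3 / 33.6
S/V = 0.0893 nm^-1

0.0893


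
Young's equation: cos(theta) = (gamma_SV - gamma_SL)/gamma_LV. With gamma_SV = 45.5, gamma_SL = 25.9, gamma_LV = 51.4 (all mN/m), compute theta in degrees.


cos(theta) = (gamma_SV - gamma_SL) / gamma_LV
cos(theta) = (45.5 - 25.9) / 51.4
cos(theta) = 0.381323
theta = arccos(0.381323) = 67.58 degrees

67.58


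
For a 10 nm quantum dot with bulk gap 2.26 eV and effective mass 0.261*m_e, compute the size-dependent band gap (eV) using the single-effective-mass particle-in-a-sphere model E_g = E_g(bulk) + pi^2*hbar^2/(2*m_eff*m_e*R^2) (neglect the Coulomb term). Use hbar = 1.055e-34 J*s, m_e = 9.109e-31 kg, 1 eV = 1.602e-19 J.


Radius R = 10/2 nm = 5e-09 m
Confinement energy dE = pi^2 * hbar^2 / (2 * m_eff * m_e * R^2)
dE = pi^2 * (1.055e-34)^2 / (2 * 0.261 * 9.109e-31 * (5e-09)^2) J, divided by 1.602e-19 J/eV
dE = 0.0577 eV
Total band gap = E_g(bulk) + dE = 2.26 + 0.0577 = 2.3177 eV

2.3177


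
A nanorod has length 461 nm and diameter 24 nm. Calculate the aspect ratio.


Aspect ratio AR = length / diameter
AR = 461 / 24
AR = 19.21

19.21


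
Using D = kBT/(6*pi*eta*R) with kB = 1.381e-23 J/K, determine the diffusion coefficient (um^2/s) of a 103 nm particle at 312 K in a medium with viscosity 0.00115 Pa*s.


Radius R = 103/2 = 51.5 nm = 5.15e-08 m
D = kB*T / (6*pi*eta*R)
D = 1.381e-23 * 312 / (6 * pi * 0.00115 * 5.15e-08)
D = 3.8596e-12 m^2/s = 3.86 um^2/s

3.86


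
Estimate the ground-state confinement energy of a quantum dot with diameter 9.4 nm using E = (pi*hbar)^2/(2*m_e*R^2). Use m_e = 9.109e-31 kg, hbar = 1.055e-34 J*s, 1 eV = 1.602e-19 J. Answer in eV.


Radius R = 9.4/2 = 4.7 nm = 4.7e-09 m
E = (pi * 1.055e-34)^2 / (2 * 9.109e-31 * (4.7e-09)^2)
E(J) = 2.72966e-21
E = E(J) / 1.602e-19 = 0.017 eV

0.017


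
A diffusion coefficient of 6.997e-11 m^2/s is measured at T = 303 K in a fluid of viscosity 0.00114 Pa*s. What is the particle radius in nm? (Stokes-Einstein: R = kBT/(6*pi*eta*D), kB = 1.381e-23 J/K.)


Stokes-Einstein: R = kB*T / (6*pi*eta*D)
R = 1.381e-23 * 303 / (6 * pi * 0.00114 * 6.997e-11)
R = 2.78303e-09 m = 2.78 nm

2.78


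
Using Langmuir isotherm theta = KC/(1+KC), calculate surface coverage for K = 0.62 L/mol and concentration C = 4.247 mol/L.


Langmuir isotherm: theta = K*C / (1 + K*C)
K*C = 0.62 * 4.247 = 2.63314
theta = 2.63314 / (1 + 2.63314) = 2.63314 / 3.63314
theta = 0.7248

0.7248


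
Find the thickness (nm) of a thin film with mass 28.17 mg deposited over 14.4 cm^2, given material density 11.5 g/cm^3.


Convert: m = 28.17 mg = 2.8170e-05 kg, A = 14.4 cm^2 = 1.4400e-03 m^2, rho = 11.5 g/cm^3 = 11500 kg/m^3
t = m / (A * rho)
t = 2.8170e-05 / (1.4400e-03 * 11500)
t = 1.7011e-06 m = 1701.1 nm

1701.1


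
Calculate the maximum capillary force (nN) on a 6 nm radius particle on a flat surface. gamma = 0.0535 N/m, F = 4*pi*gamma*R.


Convert radius: R = 6 nm = 6e-09 m
F = 4 * pi * gamma * R
F = 4 * pi * 0.0535 * 6e-09
F = 4.0338e-09 N = 4.0338 nN

4.0338


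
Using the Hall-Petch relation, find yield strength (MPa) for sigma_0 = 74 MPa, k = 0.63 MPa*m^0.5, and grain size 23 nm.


d = 23 nm = 2.3e-08 m
sqrt(d) = 0.0001516575
Hall-Petch contribution = k / sqrt(d) = 0.63 / 0.0001516575 = 4154.1 MPa
sigma = sigma_0 + k/sqrt(d) = 74 + 4154.1 = 4228.1 MPa

4228.1


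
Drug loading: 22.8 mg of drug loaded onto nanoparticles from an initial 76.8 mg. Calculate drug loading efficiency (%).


Drug loading efficiency = (drug loaded / drug initial) * 100
DLE = 22.8 / 76.8 * 100
DLE = 0.2969 * 100
DLE = 29.69%

29.69


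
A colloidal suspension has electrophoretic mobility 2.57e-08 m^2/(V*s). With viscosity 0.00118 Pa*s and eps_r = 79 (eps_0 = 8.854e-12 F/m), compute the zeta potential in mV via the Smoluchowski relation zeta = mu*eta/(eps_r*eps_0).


Smoluchowski equation: zeta = mu * eta / (eps_r * eps_0)
zeta = 2.57e-08 * 0.00118 / (79 * 8.854e-12)
zeta = 0.043356 V = 43.36 mV

43.36


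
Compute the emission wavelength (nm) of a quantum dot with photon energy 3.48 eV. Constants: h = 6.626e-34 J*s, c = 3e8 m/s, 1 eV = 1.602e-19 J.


Convert energy: E = 3.48 eV = 3.48 * 1.602e-19 = 5.57496e-19 J
lambda = h*c / E = 6.626e-34 * 3e8 / 5.57496e-19
lambda = 3.56559e-07 m = 356.6 nm

356.6


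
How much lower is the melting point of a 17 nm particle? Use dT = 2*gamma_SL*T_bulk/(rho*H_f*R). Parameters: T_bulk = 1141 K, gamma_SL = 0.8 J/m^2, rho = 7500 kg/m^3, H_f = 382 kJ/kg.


Radius R = 17/2 = 8.5 nm = 8.5e-09 m
Convert H_f = 382 kJ/kg = 382000 J/kg
dT = 2 * gamma_SL * T_bulk / (rho * H_f * R)
dT = 2 * 0.8 * 1141 / (7500 * 382000 * 8.5e-09)
dT = 75.0 K

75.0


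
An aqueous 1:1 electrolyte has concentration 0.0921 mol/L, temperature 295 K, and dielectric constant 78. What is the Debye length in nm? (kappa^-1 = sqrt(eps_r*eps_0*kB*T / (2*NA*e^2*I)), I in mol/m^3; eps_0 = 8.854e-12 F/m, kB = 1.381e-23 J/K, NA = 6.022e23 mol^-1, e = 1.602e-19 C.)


Ionic strength I = 0.0921 * 1^2 * 1000 = 92.1 mol/m^3
kappa^-1 = sqrt(78 * 8.854e-12 * 1.381e-23 * 295 / (2 * 6.022e23 * (1.602e-19)^2 * 92.1))
kappa^-1 = 0.994 nm

0.994


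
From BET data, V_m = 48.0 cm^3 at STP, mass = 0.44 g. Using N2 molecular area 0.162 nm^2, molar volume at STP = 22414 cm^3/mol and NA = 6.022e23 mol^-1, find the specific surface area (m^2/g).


Number of moles in monolayer = V_m / 22414 = 48.0 / 22414 = 0.00214152
Number of molecules = moles * NA = 0.00214152 * 6.022e23
SA = molecules * sigma / mass
SA = (48.0 / 22414) * 6.022e23 * 0.162e-18 / 0.44
SA = 474.8 m^2/g

474.8


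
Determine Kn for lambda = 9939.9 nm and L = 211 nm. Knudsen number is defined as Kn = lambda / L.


Knudsen number Kn = lambda / L
Kn = 9939.9 / 211
Kn = 47.1085

47.1085


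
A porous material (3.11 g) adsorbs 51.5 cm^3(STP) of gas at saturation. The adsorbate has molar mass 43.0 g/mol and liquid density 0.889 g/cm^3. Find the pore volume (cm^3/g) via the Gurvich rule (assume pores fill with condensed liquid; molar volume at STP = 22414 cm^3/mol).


Moles adsorbed n = V_ads / 22414 = 51.5 / 22414 = 2.297671e-03 mol
Liquid volume V_liq = n * M / rho_liq = 2.297671e-03 * 43.0 / 0.889 = 0.11114 cm^3
Specific pore volume V_pore = V_liq / m_sample = 0.11114 / 3.11
V_pore = 0.0357 cm^3/g

0.0357


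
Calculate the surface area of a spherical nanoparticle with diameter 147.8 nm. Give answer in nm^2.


Radius r = 147.8/2 = 73.9 nm
Surface area SA = 4 * pi * r^2
SA = 4 * pi * (73.9)^2
SA = 68627.59 nm^2

68627.59


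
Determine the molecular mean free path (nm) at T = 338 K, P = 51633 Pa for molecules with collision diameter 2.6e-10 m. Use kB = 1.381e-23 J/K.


Mean free path: lambda = kB*T / (sqrt(2) * pi * d^2 * P)
lambda = 1.381e-23 * 338 / (sqrt(2) * pi * (2.6e-10)^2 * 51633)
lambda = 3.01003e-07 m
lambda = 301.0 nm

301.0


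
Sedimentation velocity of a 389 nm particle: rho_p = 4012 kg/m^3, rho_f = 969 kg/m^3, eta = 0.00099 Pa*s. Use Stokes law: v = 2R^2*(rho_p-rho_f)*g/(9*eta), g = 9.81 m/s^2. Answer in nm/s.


Radius R = 389/2 nm = 1.945e-07 m
Density difference = 4012 - 969 = 3043 kg/m^3
v = 2 * R^2 * (rho_p - rho_f) * g / (9 * eta)
v = 2 * (1.945e-07)^2 * 3043 * 9.81 / (9 * 0.00099)
v = 2.53491e-07 m/s = 253.491 nm/s

253.491


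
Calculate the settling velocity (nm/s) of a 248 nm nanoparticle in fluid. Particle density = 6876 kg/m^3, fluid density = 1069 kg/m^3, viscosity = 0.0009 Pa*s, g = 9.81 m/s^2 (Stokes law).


Radius R = 248/2 nm = 1.24e-07 m
Density difference = 6876 - 1069 = 5807 kg/m^3
v = 2 * R^2 * (rho_p - rho_f) * g / (9 * eta)
v = 2 * (1.24e-07)^2 * 5807 * 9.81 / (9 * 0.0009)
v = 2.16276e-07 m/s = 216.2764 nm/s

216.2764


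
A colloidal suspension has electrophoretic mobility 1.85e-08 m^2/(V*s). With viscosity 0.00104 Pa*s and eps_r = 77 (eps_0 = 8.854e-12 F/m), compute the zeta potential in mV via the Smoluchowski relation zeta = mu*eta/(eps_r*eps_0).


Smoluchowski equation: zeta = mu * eta / (eps_r * eps_0)
zeta = 1.85e-08 * 0.00104 / (77 * 8.854e-12)
zeta = 0.028221 V = 28.22 mV

28.22


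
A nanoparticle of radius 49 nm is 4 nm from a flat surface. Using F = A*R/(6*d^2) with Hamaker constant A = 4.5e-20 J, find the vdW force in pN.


Convert to SI: R = 49 nm = 4.9e-08 m, d = 4 nm = 4e-09 m
F = A * R / (6 * d^2)
F = 4.5e-20 * 4.9e-08 / (6 * (4e-09)^2)
F = 2.29687e-11 N = 22.969 pN

22.969


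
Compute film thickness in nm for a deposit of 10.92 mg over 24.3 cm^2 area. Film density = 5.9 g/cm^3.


Convert: m = 10.92 mg = 1.0920e-05 kg, A = 24.3 cm^2 = 2.4300e-03 m^2, rho = 5.9 g/cm^3 = 5900 kg/m^3
t = m / (A * rho)
t = 1.0920e-05 / (2.4300e-03 * 5900)
t = 7.6167e-07 m = 761.7 nm

761.7


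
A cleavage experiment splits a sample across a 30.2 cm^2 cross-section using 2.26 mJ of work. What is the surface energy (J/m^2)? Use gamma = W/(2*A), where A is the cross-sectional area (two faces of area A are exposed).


Convert: A = 30.2 cm^2 = 0.00302 m^2, W = 2.26 mJ = 0.00226 J
Cleaving exposes two faces of area A, so total new surface = 2*A and gamma = W / (2*A)
gamma = 0.00226 / (2 * 0.00302)
gamma = 0.374 J/m^2

0.374


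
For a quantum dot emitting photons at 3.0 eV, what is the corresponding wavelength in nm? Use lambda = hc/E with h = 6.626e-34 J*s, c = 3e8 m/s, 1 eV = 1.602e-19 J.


Convert energy: E = 3.0 eV = 3.0 * 1.602e-19 = 4.806e-19 J
lambda = h*c / E = 6.626e-34 * 3e8 / 4.806e-19
lambda = 4.13608e-07 m = 413.6 nm

413.6


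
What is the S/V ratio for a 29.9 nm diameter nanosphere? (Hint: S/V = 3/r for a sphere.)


Radius r = 29.9/2 = 14.95 nm
S/V = 3 / r = 3 / 14.95
S/V = 0.2007 nm^-1

0.2007


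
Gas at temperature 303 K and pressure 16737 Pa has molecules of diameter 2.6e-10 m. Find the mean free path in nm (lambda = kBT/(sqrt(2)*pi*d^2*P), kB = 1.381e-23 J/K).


Mean free path: lambda = kB*T / (sqrt(2) * pi * d^2 * P)
lambda = 1.381e-23 * 303 / (sqrt(2) * pi * (2.6e-10)^2 * 16737)
lambda = 8.32429e-07 m
lambda = 832.43 nm

832.43


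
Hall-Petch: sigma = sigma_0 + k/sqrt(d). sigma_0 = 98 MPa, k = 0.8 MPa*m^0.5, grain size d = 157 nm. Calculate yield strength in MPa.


d = 157 nm = 1.57e-07 m
sqrt(d) = 0.0003962323
Hall-Petch contribution = k / sqrt(d) = 0.8 / 0.0003962323 = 2019.0 MPa
sigma = sigma_0 + k/sqrt(d) = 98 + 2019.0 = 2117.0 MPa

2117.0


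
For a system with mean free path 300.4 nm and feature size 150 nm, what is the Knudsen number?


Knudsen number Kn = lambda / L
Kn = 300.4 / 150
Kn = 2.0027

2.0027


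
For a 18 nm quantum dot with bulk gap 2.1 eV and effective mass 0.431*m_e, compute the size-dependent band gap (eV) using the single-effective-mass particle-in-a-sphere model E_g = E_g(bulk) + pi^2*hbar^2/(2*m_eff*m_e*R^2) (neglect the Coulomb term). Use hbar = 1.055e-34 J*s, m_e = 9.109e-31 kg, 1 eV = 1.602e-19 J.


Radius R = 18/2 nm = 9e-09 m
Confinement energy dE = pi^2 * hbar^2 / (2 * m_eff * m_e * R^2)
dE = pi^2 * (1.055e-34)^2 / (2 * 0.431 * 9.109e-31 * (9e-09)^2) J, divided by 1.602e-19 J/eV
dE = 0.0108 eV
Total band gap = E_g(bulk) + dE = 2.1 + 0.0108 = 2.1108 eV

2.1108


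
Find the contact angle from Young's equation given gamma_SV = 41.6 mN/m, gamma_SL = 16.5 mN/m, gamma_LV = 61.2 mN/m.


cos(theta) = (gamma_SV - gamma_SL) / gamma_LV
cos(theta) = (41.6 - 16.5) / 61.2
cos(theta) = 0.410131
theta = arccos(0.410131) = 65.79 degrees

65.79


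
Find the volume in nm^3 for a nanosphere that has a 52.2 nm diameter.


Radius r = 52.2/2 = 26.1 nm
Volume V = (4/3) * pi * r^3
V = (4/3) * pi * (26.1)^3
V = 74474.93 nm^3

74474.93


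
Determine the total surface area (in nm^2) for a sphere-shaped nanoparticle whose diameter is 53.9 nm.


Radius r = 53.9/2 = 26.95 nm
Surface area SA = 4 * pi * r^2
SA = 4 * pi * (26.95)^2
SA = 9126.99 nm^2

9126.99


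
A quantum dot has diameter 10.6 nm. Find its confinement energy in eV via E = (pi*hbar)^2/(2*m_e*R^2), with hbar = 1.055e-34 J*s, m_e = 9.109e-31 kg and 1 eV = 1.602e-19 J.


Radius R = 10.6/2 = 5.3 nm = 5.3e-09 m
E = (pi * 1.055e-34)^2 / (2 * 9.109e-31 * (5.3e-09)^2)
E(J) = 2.14661e-21
E = E(J) / 1.602e-19 = 0.0134 eV

0.0134


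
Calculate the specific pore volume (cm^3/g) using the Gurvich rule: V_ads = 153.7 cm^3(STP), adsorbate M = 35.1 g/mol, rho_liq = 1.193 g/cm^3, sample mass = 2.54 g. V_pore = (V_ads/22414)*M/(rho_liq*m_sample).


Moles adsorbed n = V_ads / 22414 = 153.7 / 22414 = 6.857321e-03 mol
Liquid volume V_liq = n * M / rho_liq = 6.857321e-03 * 35.1 / 1.193 = 0.20175 cm^3
Specific pore volume V_pore = V_liq / m_sample = 0.20175 / 2.54
V_pore = 0.0794 cm^3/g

0.0794


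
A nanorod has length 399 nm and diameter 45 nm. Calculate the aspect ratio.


Aspect ratio AR = length / diameter
AR = 399 / 45
AR = 8.87

8.87


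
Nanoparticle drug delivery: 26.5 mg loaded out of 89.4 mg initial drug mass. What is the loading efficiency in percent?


Drug loading efficiency = (drug loaded / drug initial) * 100
DLE = 26.5 / 89.4 * 100
DLE = 0.2964 * 100
DLE = 29.64%

29.64


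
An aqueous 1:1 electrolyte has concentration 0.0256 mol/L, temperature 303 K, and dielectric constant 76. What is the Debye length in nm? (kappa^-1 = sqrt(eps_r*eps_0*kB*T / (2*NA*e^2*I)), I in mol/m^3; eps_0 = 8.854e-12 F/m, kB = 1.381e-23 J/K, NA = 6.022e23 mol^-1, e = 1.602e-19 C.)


Ionic strength I = 0.0256 * 1^2 * 1000 = 25.6 mol/m^3
kappa^-1 = sqrt(76 * 8.854e-12 * 1.381e-23 * 303 / (2 * 6.022e23 * (1.602e-19)^2 * 25.6))
kappa^-1 = 1.886 nm

1.886


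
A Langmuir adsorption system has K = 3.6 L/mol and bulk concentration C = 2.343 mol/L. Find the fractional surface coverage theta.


Langmuir isotherm: theta = K*C / (1 + K*C)
K*C = 3.6 * 2.343 = 8.4348
theta = 8.4348 / (1 + 8.4348) = 8.4348 / 9.4348
theta = 0.894

0.894


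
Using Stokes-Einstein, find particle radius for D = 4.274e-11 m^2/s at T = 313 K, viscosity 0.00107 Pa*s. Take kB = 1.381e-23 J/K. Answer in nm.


Stokes-Einstein: R = kB*T / (6*pi*eta*D)
R = 1.381e-23 * 313 / (6 * pi * 0.00107 * 4.274e-11)
R = 5.0144e-09 m = 5.01 nm

5.01


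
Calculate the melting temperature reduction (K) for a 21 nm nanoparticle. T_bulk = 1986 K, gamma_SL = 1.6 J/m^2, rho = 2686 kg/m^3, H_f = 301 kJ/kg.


Radius R = 21/2 = 10.5 nm = 1.05e-08 m
Convert H_f = 301 kJ/kg = 301000 J/kg
dT = 2 * gamma_SL * T_bulk / (rho * H_f * R)
dT = 2 * 1.6 * 1986 / (2686 * 301000 * 1.05e-08)
dT = 748.6 K

748.6


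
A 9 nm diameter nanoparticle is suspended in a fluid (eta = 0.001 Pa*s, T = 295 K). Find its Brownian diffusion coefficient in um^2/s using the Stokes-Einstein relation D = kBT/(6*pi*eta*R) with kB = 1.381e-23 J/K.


Radius R = 9/2 = 4.5 nm = 4.5e-09 m
D = kB*T / (6*pi*eta*R)
D = 1.381e-23 * 295 / (6 * pi * 0.001 * 4.5e-09)
D = 4.80288e-11 m^2/s = 48.029 um^2/s

48.029


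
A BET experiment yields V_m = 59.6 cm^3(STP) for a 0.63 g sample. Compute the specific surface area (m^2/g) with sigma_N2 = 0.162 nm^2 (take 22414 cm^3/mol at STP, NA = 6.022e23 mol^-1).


Number of moles in monolayer = V_m / 22414 = 59.6 / 22414 = 0.00265905
Number of molecules = moles * NA = 0.00265905 * 6.022e23
SA = molecules * sigma / mass
SA = (59.6 / 22414) * 6.022e23 * 0.162e-18 / 0.63
SA = 411.8 m^2/g

411.8


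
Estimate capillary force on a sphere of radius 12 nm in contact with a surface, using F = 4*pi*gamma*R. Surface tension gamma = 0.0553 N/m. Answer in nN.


Convert radius: R = 12 nm = 1.2e-08 m
F = 4 * pi * gamma * R
F = 4 * pi * 0.0553 * 1.2e-08
F = 8.33904e-09 N = 8.339 nN

8.339


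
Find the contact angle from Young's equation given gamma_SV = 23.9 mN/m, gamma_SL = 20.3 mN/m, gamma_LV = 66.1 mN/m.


cos(theta) = (gamma_SV - gamma_SL) / gamma_LV
cos(theta) = (23.9 - 20.3) / 66.1
cos(theta) = 0.054463
theta = arccos(0.054463) = 86.88 degrees

86.88


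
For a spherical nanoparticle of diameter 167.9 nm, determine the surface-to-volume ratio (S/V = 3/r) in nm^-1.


Radius r = 167.9/2 = 83.95 nm
S/V = 3 / r = 3 / 83.95
S/V = 0.0357 nm^-1

0.0357


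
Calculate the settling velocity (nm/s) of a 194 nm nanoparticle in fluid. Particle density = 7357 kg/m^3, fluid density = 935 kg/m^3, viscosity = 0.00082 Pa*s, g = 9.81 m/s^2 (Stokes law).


Radius R = 194/2 nm = 9.7e-08 m
Density difference = 7357 - 935 = 6422 kg/m^3
v = 2 * R^2 * (rho_p - rho_f) * g / (9 * eta)
v = 2 * (9.7e-08)^2 * 6422 * 9.81 / (9 * 0.00082)
v = 1.60641e-07 m/s = 160.641 nm/s

160.641


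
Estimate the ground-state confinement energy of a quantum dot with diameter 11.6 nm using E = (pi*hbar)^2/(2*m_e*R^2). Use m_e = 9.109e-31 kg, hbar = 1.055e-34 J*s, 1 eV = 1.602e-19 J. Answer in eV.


Radius R = 11.6/2 = 5.8 nm = 5.8e-09 m
E = (pi * 1.055e-34)^2 / (2 * 9.109e-31 * (5.8e-09)^2)
E(J) = 1.79245e-21
E = E(J) / 1.602e-19 = 0.0112 eV

0.0112


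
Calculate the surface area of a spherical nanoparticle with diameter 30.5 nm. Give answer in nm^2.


Radius r = 30.5/2 = 15.25 nm
Surface area SA = 4 * pi * r^2
SA = 4 * pi * (15.25)^2
SA = 2922.47 nm^2

2922.47


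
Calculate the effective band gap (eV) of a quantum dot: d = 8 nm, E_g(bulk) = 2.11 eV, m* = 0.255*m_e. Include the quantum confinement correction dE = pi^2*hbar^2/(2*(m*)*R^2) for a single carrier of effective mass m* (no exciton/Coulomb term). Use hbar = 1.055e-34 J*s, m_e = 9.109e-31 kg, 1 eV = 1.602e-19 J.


Radius R = 8/2 nm = 4e-09 m
Confinement energy dE = pi^2 * hbar^2 / (2 * m_eff * m_e * R^2)
dE = pi^2 * (1.055e-34)^2 / (2 * 0.255 * 9.109e-31 * (4e-09)^2) J, divided by 1.602e-19 J/eV
dE = 0.0923 eV
Total band gap = E_g(bulk) + dE = 2.11 + 0.0923 = 2.2023 eV

2.2023


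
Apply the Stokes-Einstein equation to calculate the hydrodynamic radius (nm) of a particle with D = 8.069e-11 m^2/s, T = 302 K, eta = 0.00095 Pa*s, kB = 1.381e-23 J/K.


Stokes-Einstein: R = kB*T / (6*pi*eta*D)
R = 1.381e-23 * 302 / (6 * pi * 0.00095 * 8.069e-11)
R = 2.8864e-09 m = 2.89 nm

2.89


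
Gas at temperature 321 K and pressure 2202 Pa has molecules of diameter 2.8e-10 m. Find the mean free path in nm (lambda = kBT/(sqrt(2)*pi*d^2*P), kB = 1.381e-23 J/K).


Mean free path: lambda = kB*T / (sqrt(2) * pi * d^2 * P)
lambda = 1.381e-23 * 321 / (sqrt(2) * pi * (2.8e-10)^2 * 2202)
lambda = 5.77964e-06 m
lambda = 5779.64 nm

5779.64


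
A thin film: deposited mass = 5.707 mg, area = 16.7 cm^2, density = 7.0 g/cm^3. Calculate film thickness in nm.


Convert: m = 5.707 mg = 5.7070e-06 kg, A = 16.7 cm^2 = 1.6700e-03 m^2, rho = 7.0 g/cm^3 = 7000 kg/m^3
t = m / (A * rho)
t = 5.7070e-06 / (1.6700e-03 * 7000)
t = 4.8820e-07 m = 488.2 nm

488.2


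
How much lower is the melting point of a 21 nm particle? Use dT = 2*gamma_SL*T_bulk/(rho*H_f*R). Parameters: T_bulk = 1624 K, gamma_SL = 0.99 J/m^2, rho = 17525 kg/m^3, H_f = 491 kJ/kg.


Radius R = 21/2 = 10.5 nm = 1.05e-08 m
Convert H_f = 491 kJ/kg = 491000 J/kg
dT = 2 * gamma_SL * T_bulk / (rho * H_f * R)
dT = 2 * 0.99 * 1624 / (17525 * 491000 * 1.05e-08)
dT = 35.6 K

35.6


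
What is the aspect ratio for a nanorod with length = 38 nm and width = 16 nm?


Aspect ratio AR = length / diameter
AR = 38 / 16
AR = 2.38

2.38


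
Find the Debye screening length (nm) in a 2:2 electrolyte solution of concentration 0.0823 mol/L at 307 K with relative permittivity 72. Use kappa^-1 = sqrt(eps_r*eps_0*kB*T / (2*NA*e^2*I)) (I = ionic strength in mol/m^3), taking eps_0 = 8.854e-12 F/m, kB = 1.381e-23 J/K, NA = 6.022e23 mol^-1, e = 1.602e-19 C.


Ionic strength I = 0.0823 * 2^2 * 1000 = 329.2 mol/m^3
kappa^-1 = sqrt(72 * 8.854e-12 * 1.381e-23 * 307 / (2 * 6.022e23 * (1.602e-19)^2 * 329.2))
kappa^-1 = 0.515 nm

0.515


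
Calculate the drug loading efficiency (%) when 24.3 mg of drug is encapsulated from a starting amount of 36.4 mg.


Drug loading efficiency = (drug loaded / drug initial) * 100
DLE = 24.3 / 36.4 * 100
DLE = 0.6676 * 100
DLE = 66.76%

66.76


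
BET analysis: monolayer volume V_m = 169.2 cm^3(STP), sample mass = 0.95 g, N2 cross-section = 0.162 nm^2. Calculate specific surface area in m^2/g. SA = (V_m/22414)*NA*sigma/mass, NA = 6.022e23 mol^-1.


Number of moles in monolayer = V_m / 22414 = 169.2 / 22414 = 0.00754885
Number of molecules = moles * NA = 0.00754885 * 6.022e23
SA = molecules * sigma / mass
SA = (169.2 / 22414) * 6.022e23 * 0.162e-18 / 0.95
SA = 775.2 m^2/g

775.2


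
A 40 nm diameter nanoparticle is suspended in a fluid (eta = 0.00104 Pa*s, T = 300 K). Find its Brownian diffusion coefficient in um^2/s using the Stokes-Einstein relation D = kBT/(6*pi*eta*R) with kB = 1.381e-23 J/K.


Radius R = 40/2 = 20 nm = 2e-08 m
D = kB*T / (6*pi*eta*R)
D = 1.381e-23 * 300 / (6 * pi * 0.00104 * 2e-08)
D = 1.0567e-11 m^2/s = 10.567 um^2/s

10.567


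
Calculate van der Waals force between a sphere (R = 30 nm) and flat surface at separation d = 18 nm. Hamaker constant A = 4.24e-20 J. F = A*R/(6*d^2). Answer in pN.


Convert to SI: R = 30 nm = 3e-08 m, d = 18 nm = 1.8e-08 m
F = A * R / (6 * d^2)
F = 4.24e-20 * 3e-08 / (6 * (1.8e-08)^2)
F = 6.54321e-13 N = 0.654 pN

0.654


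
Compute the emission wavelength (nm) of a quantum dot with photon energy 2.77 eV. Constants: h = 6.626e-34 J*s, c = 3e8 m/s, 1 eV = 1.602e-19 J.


Convert energy: E = 2.77 eV = 2.77 * 1.602e-19 = 4.43754e-19 J
lambda = h*c / E = 6.626e-34 * 3e8 / 4.43754e-19
lambda = 4.47951e-07 m = 448.0 nm

448.0


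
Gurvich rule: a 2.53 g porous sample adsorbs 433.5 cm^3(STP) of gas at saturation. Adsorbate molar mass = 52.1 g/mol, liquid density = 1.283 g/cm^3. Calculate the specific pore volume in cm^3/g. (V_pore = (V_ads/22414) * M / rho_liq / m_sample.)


Moles adsorbed n = V_ads / 22414 = 433.5 / 22414 = 1.934059e-02 mol
Liquid volume V_liq = n * M / rho_liq = 1.934059e-02 * 52.1 / 1.283 = 0.78538 cm^3
Specific pore volume V_pore = V_liq / m_sample = 0.78538 / 2.53
V_pore = 0.3104 cm^3/g

0.3104


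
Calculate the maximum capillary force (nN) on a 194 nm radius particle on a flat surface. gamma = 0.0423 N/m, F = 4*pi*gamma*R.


Convert radius: R = 194 nm = 1.94e-07 m
F = 4 * pi * gamma * R
F = 4 * pi * 0.0423 * 1.94e-07
F = 1.03122e-07 N = 103.1222 nN

103.1222


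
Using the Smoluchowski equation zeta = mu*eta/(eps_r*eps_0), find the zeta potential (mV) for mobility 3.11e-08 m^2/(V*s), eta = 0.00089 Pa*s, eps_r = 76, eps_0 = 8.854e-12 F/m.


Smoluchowski equation: zeta = mu * eta / (eps_r * eps_0)
zeta = 3.11e-08 * 0.00089 / (76 * 8.854e-12)
zeta = 0.041134 V = 41.13 mV

41.13


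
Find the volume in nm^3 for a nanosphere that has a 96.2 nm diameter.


Radius r = 96.2/2 = 48.1 nm
Volume V = (4/3) * pi * r^3
V = (4/3) * pi * (48.1)^3
V = 466148.01 nm^3

466148.01


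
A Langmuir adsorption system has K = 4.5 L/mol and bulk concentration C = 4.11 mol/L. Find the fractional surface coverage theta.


Langmuir isotherm: theta = K*C / (1 + K*C)
K*C = 4.5 * 4.11 = 18.495
theta = 18.495 / (1 + 18.495) = 18.495 / 19.495
theta = 0.9487

0.9487


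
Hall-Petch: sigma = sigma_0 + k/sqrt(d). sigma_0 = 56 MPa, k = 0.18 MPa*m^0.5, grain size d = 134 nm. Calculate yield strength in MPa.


d = 134 nm = 1.34e-07 m
sqrt(d) = 0.0003660601
Hall-Petch contribution = k / sqrt(d) = 0.18 / 0.0003660601 = 491.7 MPa
sigma = sigma_0 + k/sqrt(d) = 56 + 491.7 = 547.7 MPa

547.7


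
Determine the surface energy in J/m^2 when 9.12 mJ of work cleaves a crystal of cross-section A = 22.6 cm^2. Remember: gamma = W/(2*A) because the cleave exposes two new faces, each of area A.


Convert: A = 22.6 cm^2 = 0.00226 m^2, W = 9.12 mJ = 0.00912 J
Cleaving exposes two faces of area A, so total new surface = 2*A and gamma = W / (2*A)
gamma = 0.00912 / (2 * 0.00226)
gamma = 2.018 J/m^2

2.018


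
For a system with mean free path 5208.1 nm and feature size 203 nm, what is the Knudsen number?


Knudsen number Kn = lambda / L
Kn = 5208.1 / 203
Kn = 25.6557

25.6557


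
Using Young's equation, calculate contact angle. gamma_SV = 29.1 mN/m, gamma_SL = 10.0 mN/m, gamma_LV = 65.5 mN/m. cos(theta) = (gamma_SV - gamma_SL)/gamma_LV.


cos(theta) = (gamma_SV - gamma_SL) / gamma_LV
cos(theta) = (29.1 - 10.0) / 65.5
cos(theta) = 0.291603
theta = arccos(0.291603) = 73.05 degrees

73.05


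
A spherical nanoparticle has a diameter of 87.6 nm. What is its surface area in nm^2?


Radius r = 87.6/2 = 43.8 nm
Surface area SA = 4 * pi * r^2
SA = 4 * pi * (43.8)^2
SA = 24107.83 nm^2

24107.83


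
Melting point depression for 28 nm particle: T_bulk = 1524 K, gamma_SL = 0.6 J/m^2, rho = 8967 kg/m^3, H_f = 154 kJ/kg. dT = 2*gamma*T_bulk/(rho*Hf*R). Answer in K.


Radius R = 28/2 = 14 nm = 1.4e-08 m
Convert H_f = 154 kJ/kg = 154000 J/kg
dT = 2 * gamma_SL * T_bulk / (rho * H_f * R)
dT = 2 * 0.6 * 1524 / (8967 * 154000 * 1.4e-08)
dT = 94.6 K

94.6


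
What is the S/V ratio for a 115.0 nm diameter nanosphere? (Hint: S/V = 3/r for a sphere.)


Radius r = 115.0/2 = 57.5 nm
S/V = 3 / r = 3 / 57.5
S/V = 0.0522 nm^-1

0.0522


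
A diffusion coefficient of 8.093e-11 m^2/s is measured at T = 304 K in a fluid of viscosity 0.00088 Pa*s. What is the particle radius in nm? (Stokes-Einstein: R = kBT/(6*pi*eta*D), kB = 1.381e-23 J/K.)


Stokes-Einstein: R = kB*T / (6*pi*eta*D)
R = 1.381e-23 * 304 / (6 * pi * 0.00088 * 8.093e-11)
R = 3.12733e-09 m = 3.13 nm

3.13


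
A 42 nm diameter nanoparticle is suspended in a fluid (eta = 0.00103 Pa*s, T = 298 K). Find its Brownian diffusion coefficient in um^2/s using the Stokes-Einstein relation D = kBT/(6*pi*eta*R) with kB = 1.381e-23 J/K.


Radius R = 42/2 = 21 nm = 2.1e-08 m
D = kB*T / (6*pi*eta*R)
D = 1.381e-23 * 298 / (6 * pi * 0.00103 * 2.1e-08)
D = 1.00937e-11 m^2/s = 10.094 um^2/s

10.094


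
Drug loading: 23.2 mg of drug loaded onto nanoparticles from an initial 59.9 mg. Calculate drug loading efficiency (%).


Drug loading efficiency = (drug loaded / drug initial) * 100
DLE = 23.2 / 59.9 * 100
DLE = 0.3873 * 100
DLE = 38.73%

38.73


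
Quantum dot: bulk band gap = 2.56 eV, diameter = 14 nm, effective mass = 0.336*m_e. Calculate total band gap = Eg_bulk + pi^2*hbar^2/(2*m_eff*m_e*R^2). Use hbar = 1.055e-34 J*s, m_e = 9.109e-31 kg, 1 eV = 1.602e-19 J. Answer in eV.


Radius R = 14/2 nm = 7e-09 m
Confinement energy dE = pi^2 * hbar^2 / (2 * m_eff * m_e * R^2)
dE = pi^2 * (1.055e-34)^2 / (2 * 0.336 * 9.109e-31 * (7e-09)^2) J, divided by 1.602e-19 J/eV
dE = 0.0229 eV
Total band gap = E_g(bulk) + dE = 2.56 + 0.0229 = 2.5829 eV

2.5829


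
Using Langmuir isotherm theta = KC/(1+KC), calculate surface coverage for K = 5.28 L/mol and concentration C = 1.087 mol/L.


Langmuir isotherm: theta = K*C / (1 + K*C)
K*C = 5.28 * 1.087 = 5.73936
theta = 5.73936 / (1 + 5.73936) = 5.73936 / 6.73936
theta = 0.8516

0.8516


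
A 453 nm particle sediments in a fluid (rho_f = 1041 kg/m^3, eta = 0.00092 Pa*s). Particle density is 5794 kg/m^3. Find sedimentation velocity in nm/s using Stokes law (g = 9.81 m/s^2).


Radius R = 453/2 nm = 2.265e-07 m
Density difference = 5794 - 1041 = 4753 kg/m^3
v = 2 * R^2 * (rho_p - rho_f) * g / (9 * eta)
v = 2 * (2.265e-07)^2 * 4753 * 9.81 / (9 * 0.00092)
v = 5.77794e-07 m/s = 577.7938 nm/s

577.7938


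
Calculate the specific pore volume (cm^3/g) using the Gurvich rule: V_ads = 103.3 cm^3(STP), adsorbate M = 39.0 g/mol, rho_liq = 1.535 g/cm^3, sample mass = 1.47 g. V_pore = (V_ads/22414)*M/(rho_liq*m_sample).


Moles adsorbed n = V_ads / 22414 = 103.3 / 22414 = 4.608727e-03 mol
Liquid volume V_liq = n * M / rho_liq = 4.608727e-03 * 39.0 / 1.535 = 0.11709 cm^3
Specific pore volume V_pore = V_liq / m_sample = 0.11709 / 1.47
V_pore = 0.0797 cm^3/g

0.0797


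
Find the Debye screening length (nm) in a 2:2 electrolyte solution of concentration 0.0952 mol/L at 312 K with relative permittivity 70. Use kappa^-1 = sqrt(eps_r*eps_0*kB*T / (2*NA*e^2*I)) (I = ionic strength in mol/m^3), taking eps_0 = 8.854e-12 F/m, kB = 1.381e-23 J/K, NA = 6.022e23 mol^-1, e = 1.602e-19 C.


Ionic strength I = 0.0952 * 2^2 * 1000 = 380.8 mol/m^3
kappa^-1 = sqrt(70 * 8.854e-12 * 1.381e-23 * 312 / (2 * 6.022e23 * (1.602e-19)^2 * 380.8))
kappa^-1 = 0.476 nm

0.476


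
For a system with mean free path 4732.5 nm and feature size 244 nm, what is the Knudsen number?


Knudsen number Kn = lambda / L
Kn = 4732.5 / 244
Kn = 19.3955

19.3955


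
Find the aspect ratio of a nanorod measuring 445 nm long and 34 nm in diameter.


Aspect ratio AR = length / diameter
AR = 445 / 34
AR = 13.09

13.09


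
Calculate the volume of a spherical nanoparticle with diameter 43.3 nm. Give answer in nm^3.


Radius r = 43.3/2 = 21.65 nm
Volume V = (4/3) * pi * r^3
V = (4/3) * pi * (21.65)^3
V = 42507.18 nm^3

42507.18


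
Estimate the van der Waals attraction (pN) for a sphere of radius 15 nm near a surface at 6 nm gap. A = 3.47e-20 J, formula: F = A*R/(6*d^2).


Convert to SI: R = 15 nm = 1.5e-08 m, d = 6 nm = 6e-09 m
F = A * R / (6 * d^2)
F = 3.47e-20 * 1.5e-08 / (6 * (6e-09)^2)
F = 2.40972e-12 N = 2.41 pN

2.41


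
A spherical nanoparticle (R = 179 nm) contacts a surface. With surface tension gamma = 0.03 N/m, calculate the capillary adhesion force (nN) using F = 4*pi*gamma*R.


Convert radius: R = 179 nm = 1.79e-07 m
F = 4 * pi * gamma * R
F = 4 * pi * 0.03 * 1.79e-07
F = 6.74814e-08 N = 67.4814 nN

67.4814


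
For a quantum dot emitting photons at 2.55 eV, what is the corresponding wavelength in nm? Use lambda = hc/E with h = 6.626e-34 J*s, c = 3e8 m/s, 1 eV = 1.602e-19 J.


Convert energy: E = 2.55 eV = 2.55 * 1.602e-19 = 4.0851e-19 J
lambda = h*c / E = 6.626e-34 * 3e8 / 4.0851e-19
lambda = 4.86598e-07 m = 486.6 nm

486.6


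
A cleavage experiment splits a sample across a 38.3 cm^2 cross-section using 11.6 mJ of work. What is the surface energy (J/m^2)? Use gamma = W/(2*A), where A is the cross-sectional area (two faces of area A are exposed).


Convert: A = 38.3 cm^2 = 0.00383 m^2, W = 11.6 mJ = 0.0116 J
Cleaving exposes two faces of area A, so total new surface = 2*A and gamma = W / (2*A)
gamma = 0.0116 / (2 * 0.00383)
gamma = 1.514 J/m^2

1.514


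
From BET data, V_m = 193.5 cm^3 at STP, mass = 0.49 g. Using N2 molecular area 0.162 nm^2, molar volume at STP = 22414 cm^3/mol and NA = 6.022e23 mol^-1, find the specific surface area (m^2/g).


Number of moles in monolayer = V_m / 22414 = 193.5 / 22414 = 0.008633
Number of molecules = moles * NA = 0.008633 * 6.022e23
SA = molecules * sigma / mass
SA = (193.5 / 22414) * 6.022e23 * 0.162e-18 / 0.49
SA = 1718.8 m^2/g

1718.8


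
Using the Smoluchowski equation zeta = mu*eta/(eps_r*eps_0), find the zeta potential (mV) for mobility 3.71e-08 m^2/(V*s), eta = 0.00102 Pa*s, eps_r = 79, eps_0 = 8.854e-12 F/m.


Smoluchowski equation: zeta = mu * eta / (eps_r * eps_0)
zeta = 3.71e-08 * 0.00102 / (79 * 8.854e-12)
zeta = 0.054101 V = 54.1 mV

54.1


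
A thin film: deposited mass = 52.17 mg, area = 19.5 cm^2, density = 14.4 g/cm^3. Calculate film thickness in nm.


Convert: m = 52.17 mg = 5.2170e-05 kg, A = 19.5 cm^2 = 1.9500e-03 m^2, rho = 14.4 g/cm^3 = 14400 kg/m^3
t = m / (A * rho)
t = 5.2170e-05 / (1.9500e-03 * 14400)
t = 1.8579e-06 m = 1857.9 nm

1857.9


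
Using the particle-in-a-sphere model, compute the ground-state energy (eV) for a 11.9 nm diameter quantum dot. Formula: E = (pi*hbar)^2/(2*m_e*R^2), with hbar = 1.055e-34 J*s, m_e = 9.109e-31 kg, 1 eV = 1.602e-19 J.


Radius R = 11.9/2 = 5.95 nm = 5.95e-09 m
E = (pi * 1.055e-34)^2 / (2 * 9.109e-31 * (5.95e-09)^2)
E(J) = 1.70322e-21
E = E(J) / 1.602e-19 = 0.0106 eV

0.0106


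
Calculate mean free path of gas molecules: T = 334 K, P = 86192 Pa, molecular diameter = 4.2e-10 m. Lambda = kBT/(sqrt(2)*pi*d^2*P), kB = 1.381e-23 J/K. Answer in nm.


Mean free path: lambda = kB*T / (sqrt(2) * pi * d^2 * P)
lambda = 1.381e-23 * 334 / (sqrt(2) * pi * (4.2e-10)^2 * 86192)
lambda = 6.82826e-08 m
lambda = 68.28 nm

68.28


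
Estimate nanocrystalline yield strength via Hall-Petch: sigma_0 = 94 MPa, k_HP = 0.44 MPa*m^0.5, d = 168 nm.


d = 168 nm = 1.68e-07 m
sqrt(d) = 0.000409878
Hall-Petch contribution = k / sqrt(d) = 0.44 / 0.000409878 = 1073.5 MPa
sigma = sigma_0 + k/sqrt(d) = 94 + 1073.5 = 1167.5 MPa

1167.5


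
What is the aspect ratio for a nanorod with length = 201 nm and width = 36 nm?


Aspect ratio AR = length / diameter
AR = 201 / 36
AR = 5.58

5.58


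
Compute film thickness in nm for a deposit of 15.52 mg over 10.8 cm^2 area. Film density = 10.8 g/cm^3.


Convert: m = 15.52 mg = 1.5520e-05 kg, A = 10.8 cm^2 = 1.0800e-03 m^2, rho = 10.8 g/cm^3 = 10800 kg/m^3
t = m / (A * rho)
t = 1.5520e-05 / (1.0800e-03 * 10800)
t = 1.3306e-06 m = 1330.6 nm

1330.6


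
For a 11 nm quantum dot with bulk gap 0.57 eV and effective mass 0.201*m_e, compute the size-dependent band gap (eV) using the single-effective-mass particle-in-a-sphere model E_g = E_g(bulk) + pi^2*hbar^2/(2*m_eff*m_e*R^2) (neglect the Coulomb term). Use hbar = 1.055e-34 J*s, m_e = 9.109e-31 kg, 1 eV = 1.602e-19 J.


Radius R = 11/2 nm = 5.5e-09 m
Confinement energy dE = pi^2 * hbar^2 / (2 * m_eff * m_e * R^2)
dE = pi^2 * (1.055e-34)^2 / (2 * 0.201 * 9.109e-31 * (5.5e-09)^2) J, divided by 1.602e-19 J/eV
dE = 0.0619 eV
Total band gap = E_g(bulk) + dE = 0.57 + 0.0619 = 0.6319 eV

0.6319


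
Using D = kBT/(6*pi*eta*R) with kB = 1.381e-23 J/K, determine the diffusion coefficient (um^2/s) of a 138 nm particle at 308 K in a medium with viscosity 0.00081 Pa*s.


Radius R = 138/2 = 69 nm = 6.9e-08 m
D = kB*T / (6*pi*eta*R)
D = 1.381e-23 * 308 / (6 * pi * 0.00081 * 6.9e-08)
D = 4.03747e-12 m^2/s = 4.037 um^2/s

4.037


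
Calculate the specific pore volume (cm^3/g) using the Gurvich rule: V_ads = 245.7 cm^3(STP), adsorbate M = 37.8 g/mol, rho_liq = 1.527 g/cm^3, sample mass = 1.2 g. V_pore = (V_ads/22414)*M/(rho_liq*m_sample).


Moles adsorbed n = V_ads / 22414 = 245.7 / 22414 = 1.096190e-02 mol
Liquid volume V_liq = n * M / rho_liq = 1.096190e-02 * 37.8 / 1.527 = 0.27136 cm^3
Specific pore volume V_pore = V_liq / m_sample = 0.27136 / 1.2
V_pore = 0.2261 cm^3/g

0.2261
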